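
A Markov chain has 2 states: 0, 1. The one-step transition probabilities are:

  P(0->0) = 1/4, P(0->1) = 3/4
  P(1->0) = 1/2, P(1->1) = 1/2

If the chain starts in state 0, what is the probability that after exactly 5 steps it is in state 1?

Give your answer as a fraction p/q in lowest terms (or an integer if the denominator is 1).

Answer: 615/1024

Derivation:
Computing P^5 by repeated multiplication:
P^1 =
  0: [1/4, 3/4]
  1: [1/2, 1/2]
P^2 =
  0: [7/16, 9/16]
  1: [3/8, 5/8]
P^3 =
  0: [25/64, 39/64]
  1: [13/32, 19/32]
P^4 =
  0: [103/256, 153/256]
  1: [51/128, 77/128]
P^5 =
  0: [409/1024, 615/1024]
  1: [205/512, 307/512]

(P^5)[0 -> 1] = 615/1024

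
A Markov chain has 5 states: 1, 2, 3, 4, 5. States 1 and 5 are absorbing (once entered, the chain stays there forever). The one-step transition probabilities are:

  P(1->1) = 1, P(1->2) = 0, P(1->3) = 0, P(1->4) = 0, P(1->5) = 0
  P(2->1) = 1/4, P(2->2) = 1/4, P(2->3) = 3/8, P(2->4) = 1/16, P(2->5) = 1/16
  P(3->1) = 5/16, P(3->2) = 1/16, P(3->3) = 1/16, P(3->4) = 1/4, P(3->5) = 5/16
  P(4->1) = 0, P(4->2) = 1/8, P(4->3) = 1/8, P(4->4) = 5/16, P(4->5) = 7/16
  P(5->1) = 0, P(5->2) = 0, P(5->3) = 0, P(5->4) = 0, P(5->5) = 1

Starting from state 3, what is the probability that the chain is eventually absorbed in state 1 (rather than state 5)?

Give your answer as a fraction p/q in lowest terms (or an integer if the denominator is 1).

Answer: 33/79

Derivation:
Let a_i = P(absorbed in 1 | start in state i).
Boundary conditions: a_1 = 1, a_5 = 0.
For each transient state i, a_i = sum_j P(i->j) * a_j:
  a_2 = 1/4*a_1 + 1/4*a_2 + 3/8*a_3 + 1/16*a_4 + 1/16*a_5
  a_3 = 5/16*a_1 + 1/16*a_2 + 1/16*a_3 + 1/4*a_4 + 5/16*a_5
  a_4 = 0*a_1 + 1/8*a_2 + 1/8*a_3 + 5/16*a_4 + 7/16*a_5

Substituting a_1 = 1 and a_5 = 0, rearrange to (I - Q) a = r where r[i] = P(i -> 1):
  [3/4, -3/8, -1/16] . (a_2, a_3, a_4) = 1/4
  [-1/16, 15/16, -1/4] . (a_2, a_3, a_4) = 5/16
  [-1/8, -1/8, 11/16] . (a_2, a_3, a_4) = 0

Solving yields:
  a_2 = 44/79
  a_3 = 33/79
  a_4 = 14/79

Starting state is 3, so the absorption probability is a_3 = 33/79.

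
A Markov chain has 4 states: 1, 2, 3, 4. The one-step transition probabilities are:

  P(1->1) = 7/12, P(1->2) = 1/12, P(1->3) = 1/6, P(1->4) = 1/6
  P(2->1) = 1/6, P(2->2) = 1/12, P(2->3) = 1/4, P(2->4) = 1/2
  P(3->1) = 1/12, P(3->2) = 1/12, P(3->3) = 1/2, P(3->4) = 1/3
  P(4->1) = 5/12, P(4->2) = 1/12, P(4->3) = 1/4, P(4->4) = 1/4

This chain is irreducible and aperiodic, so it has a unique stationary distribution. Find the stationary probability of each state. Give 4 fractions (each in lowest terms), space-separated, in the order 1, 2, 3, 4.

Answer: 123/344 1/12 101/344 137/516

Derivation:
The stationary distribution satisfies pi = pi * P, i.e.:
  pi_1 = 7/12*pi_1 + 1/6*pi_2 + 1/12*pi_3 + 5/12*pi_4
  pi_2 = 1/12*pi_1 + 1/12*pi_2 + 1/12*pi_3 + 1/12*pi_4
  pi_3 = 1/6*pi_1 + 1/4*pi_2 + 1/2*pi_3 + 1/4*pi_4
  pi_4 = 1/6*pi_1 + 1/2*pi_2 + 1/3*pi_3 + 1/4*pi_4
with normalization: pi_1 + pi_2 + pi_3 + pi_4 = 1.

Using the first 3 balance equations plus normalization, the linear system A*pi = b is:
  [-5/12, 1/6, 1/12, 5/12] . pi = 0
  [1/12, -11/12, 1/12, 1/12] . pi = 0
  [1/6, 1/4, -1/2, 1/4] . pi = 0
  [1, 1, 1, 1] . pi = 1

Solving yields:
  pi_1 = 123/344
  pi_2 = 1/12
  pi_3 = 101/344
  pi_4 = 137/516

Verification (pi * P):
  123/344*7/12 + 1/12*1/6 + 101/344*1/12 + 137/516*5/12 = 123/344 = pi_1  (ok)
  123/344*1/12 + 1/12*1/12 + 101/344*1/12 + 137/516*1/12 = 1/12 = pi_2  (ok)
  123/344*1/6 + 1/12*1/4 + 101/344*1/2 + 137/516*1/4 = 101/344 = pi_3  (ok)
  123/344*1/6 + 1/12*1/2 + 101/344*1/3 + 137/516*1/4 = 137/516 = pi_4  (ok)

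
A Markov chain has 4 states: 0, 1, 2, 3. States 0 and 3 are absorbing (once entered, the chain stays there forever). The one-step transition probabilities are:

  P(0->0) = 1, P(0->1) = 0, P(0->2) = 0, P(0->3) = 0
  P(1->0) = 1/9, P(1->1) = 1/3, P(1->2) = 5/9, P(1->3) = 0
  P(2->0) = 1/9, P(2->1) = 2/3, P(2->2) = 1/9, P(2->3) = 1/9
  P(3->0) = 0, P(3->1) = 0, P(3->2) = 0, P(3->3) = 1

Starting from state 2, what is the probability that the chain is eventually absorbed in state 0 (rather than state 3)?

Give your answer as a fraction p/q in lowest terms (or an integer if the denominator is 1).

Answer: 2/3

Derivation:
Let a_i = P(absorbed in 0 | start in state i).
Boundary conditions: a_0 = 1, a_3 = 0.
For each transient state i, a_i = sum_j P(i->j) * a_j:
  a_1 = 1/9*a_0 + 1/3*a_1 + 5/9*a_2 + 0*a_3
  a_2 = 1/9*a_0 + 2/3*a_1 + 1/9*a_2 + 1/9*a_3

Substituting a_0 = 1 and a_3 = 0, rearrange to (I - Q) a = r where r[i] = P(i -> 0):
  [2/3, -5/9] . (a_1, a_2) = 1/9
  [-2/3, 8/9] . (a_1, a_2) = 1/9

Solving yields:
  a_1 = 13/18
  a_2 = 2/3

Starting state is 2, so the absorption probability is a_2 = 2/3.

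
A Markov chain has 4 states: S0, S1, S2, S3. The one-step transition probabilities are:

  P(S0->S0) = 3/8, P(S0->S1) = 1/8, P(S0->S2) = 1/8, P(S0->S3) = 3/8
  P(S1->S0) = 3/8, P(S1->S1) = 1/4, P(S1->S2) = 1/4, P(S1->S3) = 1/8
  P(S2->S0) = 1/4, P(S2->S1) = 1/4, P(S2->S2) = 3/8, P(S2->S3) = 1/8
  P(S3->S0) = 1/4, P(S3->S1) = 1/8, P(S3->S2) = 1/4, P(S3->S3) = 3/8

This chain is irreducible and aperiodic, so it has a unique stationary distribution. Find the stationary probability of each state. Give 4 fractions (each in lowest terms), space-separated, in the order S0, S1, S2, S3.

Answer: 107/344 61/344 83/344 93/344

Derivation:
The stationary distribution satisfies pi = pi * P, i.e.:
  pi_S0 = 3/8*pi_S0 + 3/8*pi_S1 + 1/4*pi_S2 + 1/4*pi_S3
  pi_S1 = 1/8*pi_S0 + 1/4*pi_S1 + 1/4*pi_S2 + 1/8*pi_S3
  pi_S2 = 1/8*pi_S0 + 1/4*pi_S1 + 3/8*pi_S2 + 1/4*pi_S3
  pi_S3 = 3/8*pi_S0 + 1/8*pi_S1 + 1/8*pi_S2 + 3/8*pi_S3
with normalization: pi_S0 + pi_S1 + pi_S2 + pi_S3 = 1.

Using the first 3 balance equations plus normalization, the linear system A*pi = b is:
  [-5/8, 3/8, 1/4, 1/4] . pi = 0
  [1/8, -3/4, 1/4, 1/8] . pi = 0
  [1/8, 1/4, -5/8, 1/4] . pi = 0
  [1, 1, 1, 1] . pi = 1

Solving yields:
  pi_S0 = 107/344
  pi_S1 = 61/344
  pi_S2 = 83/344
  pi_S3 = 93/344

Verification (pi * P):
  107/344*3/8 + 61/344*3/8 + 83/344*1/4 + 93/344*1/4 = 107/344 = pi_S0  (ok)
  107/344*1/8 + 61/344*1/4 + 83/344*1/4 + 93/344*1/8 = 61/344 = pi_S1  (ok)
  107/344*1/8 + 61/344*1/4 + 83/344*3/8 + 93/344*1/4 = 83/344 = pi_S2  (ok)
  107/344*3/8 + 61/344*1/8 + 83/344*1/8 + 93/344*3/8 = 93/344 = pi_S3  (ok)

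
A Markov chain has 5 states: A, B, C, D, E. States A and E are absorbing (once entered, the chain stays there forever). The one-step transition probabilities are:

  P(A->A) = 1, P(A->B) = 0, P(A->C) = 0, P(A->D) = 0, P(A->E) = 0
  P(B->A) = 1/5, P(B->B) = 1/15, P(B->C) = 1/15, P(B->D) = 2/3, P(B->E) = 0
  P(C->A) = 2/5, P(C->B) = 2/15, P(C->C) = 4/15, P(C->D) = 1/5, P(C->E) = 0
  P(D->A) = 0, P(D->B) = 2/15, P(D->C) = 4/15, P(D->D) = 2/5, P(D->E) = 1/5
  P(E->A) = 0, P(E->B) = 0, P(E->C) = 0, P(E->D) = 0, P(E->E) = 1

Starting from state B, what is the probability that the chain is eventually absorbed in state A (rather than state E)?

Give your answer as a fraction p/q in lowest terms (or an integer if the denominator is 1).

Answer: 185/298

Derivation:
Let a_i = P(absorbed in A | start in state i).
Boundary conditions: a_A = 1, a_E = 0.
For each transient state i, a_i = sum_j P(i->j) * a_j:
  a_B = 1/5*a_A + 1/15*a_B + 1/15*a_C + 2/3*a_D + 0*a_E
  a_C = 2/5*a_A + 2/15*a_B + 4/15*a_C + 1/5*a_D + 0*a_E
  a_D = 0*a_A + 2/15*a_B + 4/15*a_C + 2/5*a_D + 1/5*a_E

Substituting a_A = 1 and a_E = 0, rearrange to (I - Q) a = r where r[i] = P(i -> A):
  [14/15, -1/15, -2/3] . (a_B, a_C, a_D) = 1/5
  [-2/15, 11/15, -1/5] . (a_B, a_C, a_D) = 2/5
  [-2/15, -4/15, 3/5] . (a_B, a_C, a_D) = 0

Solving yields:
  a_B = 185/298
  a_C = 118/149
  a_D = 73/149

Starting state is B, so the absorption probability is a_B = 185/298.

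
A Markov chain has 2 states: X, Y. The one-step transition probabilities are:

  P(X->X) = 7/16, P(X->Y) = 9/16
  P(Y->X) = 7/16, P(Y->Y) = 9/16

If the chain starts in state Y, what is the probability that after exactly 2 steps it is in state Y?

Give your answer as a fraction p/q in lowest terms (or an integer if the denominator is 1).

Answer: 9/16

Derivation:
Computing P^2 by repeated multiplication:
P^1 =
  X: [7/16, 9/16]
  Y: [7/16, 9/16]
P^2 =
  X: [7/16, 9/16]
  Y: [7/16, 9/16]

(P^2)[Y -> Y] = 9/16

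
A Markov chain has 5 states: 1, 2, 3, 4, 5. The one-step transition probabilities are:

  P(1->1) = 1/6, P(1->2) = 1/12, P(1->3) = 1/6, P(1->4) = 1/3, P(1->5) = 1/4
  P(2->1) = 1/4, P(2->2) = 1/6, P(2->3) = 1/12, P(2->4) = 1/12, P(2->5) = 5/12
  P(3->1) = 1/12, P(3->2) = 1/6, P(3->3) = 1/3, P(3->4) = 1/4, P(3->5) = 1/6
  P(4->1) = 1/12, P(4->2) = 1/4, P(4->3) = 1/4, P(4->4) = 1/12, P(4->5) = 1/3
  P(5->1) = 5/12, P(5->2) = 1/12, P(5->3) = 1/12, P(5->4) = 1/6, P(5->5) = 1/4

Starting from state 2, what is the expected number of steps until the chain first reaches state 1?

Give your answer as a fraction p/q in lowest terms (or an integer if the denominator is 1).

Answer: 17652/4541

Derivation:
Let h_i = expected steps to first reach 1 from state i.
Boundary: h_1 = 0.
First-step equations for the other states:
  h_2 = 1 + 1/4*h_1 + 1/6*h_2 + 1/12*h_3 + 1/12*h_4 + 5/12*h_5
  h_3 = 1 + 1/12*h_1 + 1/6*h_2 + 1/3*h_3 + 1/4*h_4 + 1/6*h_5
  h_4 = 1 + 1/12*h_1 + 1/4*h_2 + 1/4*h_3 + 1/12*h_4 + 1/3*h_5
  h_5 = 1 + 5/12*h_1 + 1/12*h_2 + 1/12*h_3 + 1/6*h_4 + 1/4*h_5

Substituting h_1 = 0 and rearranging gives the linear system (I - Q) h = 1:
  [5/6, -1/12, -1/12, -5/12] . (h_2, h_3, h_4, h_5) = 1
  [-1/6, 2/3, -1/4, -1/6] . (h_2, h_3, h_4, h_5) = 1
  [-1/4, -1/4, 11/12, -1/3] . (h_2, h_3, h_4, h_5) = 1
  [-1/12, -1/12, -1/6, 3/4] . (h_2, h_3, h_4, h_5) = 1

Solving yields:
  h_2 = 17652/4541
  h_3 = 23220/4541
  h_4 = 21708/4541
  h_5 = 15420/4541

Starting state is 2, so the expected hitting time is h_2 = 17652/4541.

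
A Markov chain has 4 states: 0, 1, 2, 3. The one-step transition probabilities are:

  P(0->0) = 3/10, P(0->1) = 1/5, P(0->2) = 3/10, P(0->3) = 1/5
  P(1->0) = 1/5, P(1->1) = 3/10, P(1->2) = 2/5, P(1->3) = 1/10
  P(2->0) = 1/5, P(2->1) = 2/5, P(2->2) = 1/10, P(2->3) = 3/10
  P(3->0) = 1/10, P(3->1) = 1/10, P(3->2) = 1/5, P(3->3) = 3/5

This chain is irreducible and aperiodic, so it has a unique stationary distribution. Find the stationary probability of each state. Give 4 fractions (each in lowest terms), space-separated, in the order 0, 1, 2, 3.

Answer: 117/632 151/632 153/632 211/632

Derivation:
The stationary distribution satisfies pi = pi * P, i.e.:
  pi_0 = 3/10*pi_0 + 1/5*pi_1 + 1/5*pi_2 + 1/10*pi_3
  pi_1 = 1/5*pi_0 + 3/10*pi_1 + 2/5*pi_2 + 1/10*pi_3
  pi_2 = 3/10*pi_0 + 2/5*pi_1 + 1/10*pi_2 + 1/5*pi_3
  pi_3 = 1/5*pi_0 + 1/10*pi_1 + 3/10*pi_2 + 3/5*pi_3
with normalization: pi_0 + pi_1 + pi_2 + pi_3 = 1.

Using the first 3 balance equations plus normalization, the linear system A*pi = b is:
  [-7/10, 1/5, 1/5, 1/10] . pi = 0
  [1/5, -7/10, 2/5, 1/10] . pi = 0
  [3/10, 2/5, -9/10, 1/5] . pi = 0
  [1, 1, 1, 1] . pi = 1

Solving yields:
  pi_0 = 117/632
  pi_1 = 151/632
  pi_2 = 153/632
  pi_3 = 211/632

Verification (pi * P):
  117/632*3/10 + 151/632*1/5 + 153/632*1/5 + 211/632*1/10 = 117/632 = pi_0  (ok)
  117/632*1/5 + 151/632*3/10 + 153/632*2/5 + 211/632*1/10 = 151/632 = pi_1  (ok)
  117/632*3/10 + 151/632*2/5 + 153/632*1/10 + 211/632*1/5 = 153/632 = pi_2  (ok)
  117/632*1/5 + 151/632*1/10 + 153/632*3/10 + 211/632*3/5 = 211/632 = pi_3  (ok)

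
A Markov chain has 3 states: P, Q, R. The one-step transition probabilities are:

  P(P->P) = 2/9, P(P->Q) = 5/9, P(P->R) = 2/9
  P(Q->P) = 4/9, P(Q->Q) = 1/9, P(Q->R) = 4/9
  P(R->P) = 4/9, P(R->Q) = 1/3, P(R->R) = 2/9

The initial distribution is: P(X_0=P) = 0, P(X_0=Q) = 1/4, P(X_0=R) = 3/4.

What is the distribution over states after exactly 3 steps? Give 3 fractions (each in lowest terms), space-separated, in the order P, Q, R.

Propagating the distribution step by step (d_{t+1} = d_t * P):
d_0 = (P=0, Q=1/4, R=3/4)
  d_1[P] = 0*2/9 + 1/4*4/9 + 3/4*4/9 = 4/9
  d_1[Q] = 0*5/9 + 1/4*1/9 + 3/4*1/3 = 5/18
  d_1[R] = 0*2/9 + 1/4*4/9 + 3/4*2/9 = 5/18
d_1 = (P=4/9, Q=5/18, R=5/18)
  d_2[P] = 4/9*2/9 + 5/18*4/9 + 5/18*4/9 = 28/81
  d_2[Q] = 4/9*5/9 + 5/18*1/9 + 5/18*1/3 = 10/27
  d_2[R] = 4/9*2/9 + 5/18*4/9 + 5/18*2/9 = 23/81
d_2 = (P=28/81, Q=10/27, R=23/81)
  d_3[P] = 28/81*2/9 + 10/27*4/9 + 23/81*4/9 = 268/729
  d_3[Q] = 28/81*5/9 + 10/27*1/9 + 23/81*1/3 = 239/729
  d_3[R] = 28/81*2/9 + 10/27*4/9 + 23/81*2/9 = 74/243
d_3 = (P=268/729, Q=239/729, R=74/243)

Answer: 268/729 239/729 74/243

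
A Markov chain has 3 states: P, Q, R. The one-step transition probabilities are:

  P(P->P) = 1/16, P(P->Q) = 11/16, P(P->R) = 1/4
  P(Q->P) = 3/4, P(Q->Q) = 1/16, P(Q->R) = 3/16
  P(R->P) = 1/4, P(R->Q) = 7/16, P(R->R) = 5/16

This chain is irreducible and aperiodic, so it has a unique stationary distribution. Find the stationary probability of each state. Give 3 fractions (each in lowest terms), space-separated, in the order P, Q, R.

Answer: 72/193 149/386 93/386

Derivation:
The stationary distribution satisfies pi = pi * P, i.e.:
  pi_P = 1/16*pi_P + 3/4*pi_Q + 1/4*pi_R
  pi_Q = 11/16*pi_P + 1/16*pi_Q + 7/16*pi_R
  pi_R = 1/4*pi_P + 3/16*pi_Q + 5/16*pi_R
with normalization: pi_P + pi_Q + pi_R = 1.

Using the first 2 balance equations plus normalization, the linear system A*pi = b is:
  [-15/16, 3/4, 1/4] . pi = 0
  [11/16, -15/16, 7/16] . pi = 0
  [1, 1, 1] . pi = 1

Solving yields:
  pi_P = 72/193
  pi_Q = 149/386
  pi_R = 93/386

Verification (pi * P):
  72/193*1/16 + 149/386*3/4 + 93/386*1/4 = 72/193 = pi_P  (ok)
  72/193*11/16 + 149/386*1/16 + 93/386*7/16 = 149/386 = pi_Q  (ok)
  72/193*1/4 + 149/386*3/16 + 93/386*5/16 = 93/386 = pi_R  (ok)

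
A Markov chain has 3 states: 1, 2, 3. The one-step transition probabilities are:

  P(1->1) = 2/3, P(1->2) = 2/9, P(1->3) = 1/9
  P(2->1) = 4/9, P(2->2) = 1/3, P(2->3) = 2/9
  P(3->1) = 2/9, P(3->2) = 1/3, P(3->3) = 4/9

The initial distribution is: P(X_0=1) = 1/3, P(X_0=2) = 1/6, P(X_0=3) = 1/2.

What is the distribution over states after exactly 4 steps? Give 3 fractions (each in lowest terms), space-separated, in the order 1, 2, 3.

Propagating the distribution step by step (d_{t+1} = d_t * P):
d_0 = (1=1/3, 2=1/6, 3=1/2)
  d_1[1] = 1/3*2/3 + 1/6*4/9 + 1/2*2/9 = 11/27
  d_1[2] = 1/3*2/9 + 1/6*1/3 + 1/2*1/3 = 8/27
  d_1[3] = 1/3*1/9 + 1/6*2/9 + 1/2*4/9 = 8/27
d_1 = (1=11/27, 2=8/27, 3=8/27)
  d_2[1] = 11/27*2/3 + 8/27*4/9 + 8/27*2/9 = 38/81
  d_2[2] = 11/27*2/9 + 8/27*1/3 + 8/27*1/3 = 70/243
  d_2[3] = 11/27*1/9 + 8/27*2/9 + 8/27*4/9 = 59/243
d_2 = (1=38/81, 2=70/243, 3=59/243)
  d_3[1] = 38/81*2/3 + 70/243*4/9 + 59/243*2/9 = 1082/2187
  d_3[2] = 38/81*2/9 + 70/243*1/3 + 59/243*1/3 = 205/729
  d_3[3] = 38/81*1/9 + 70/243*2/9 + 59/243*4/9 = 490/2187
d_3 = (1=1082/2187, 2=205/729, 3=490/2187)
  d_4[1] = 1082/2187*2/3 + 205/729*4/9 + 490/2187*2/9 = 9932/19683
  d_4[2] = 1082/2187*2/9 + 205/729*1/3 + 490/2187*1/3 = 5479/19683
  d_4[3] = 1082/2187*1/9 + 205/729*2/9 + 490/2187*4/9 = 1424/6561
d_4 = (1=9932/19683, 2=5479/19683, 3=1424/6561)

Answer: 9932/19683 5479/19683 1424/6561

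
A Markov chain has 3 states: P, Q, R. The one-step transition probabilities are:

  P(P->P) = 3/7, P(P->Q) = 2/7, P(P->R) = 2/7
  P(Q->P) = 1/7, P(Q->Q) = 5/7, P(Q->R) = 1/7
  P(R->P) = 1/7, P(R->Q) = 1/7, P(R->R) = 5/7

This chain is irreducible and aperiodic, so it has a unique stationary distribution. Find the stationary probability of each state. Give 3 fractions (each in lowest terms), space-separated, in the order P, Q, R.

The stationary distribution satisfies pi = pi * P, i.e.:
  pi_P = 3/7*pi_P + 1/7*pi_Q + 1/7*pi_R
  pi_Q = 2/7*pi_P + 5/7*pi_Q + 1/7*pi_R
  pi_R = 2/7*pi_P + 1/7*pi_Q + 5/7*pi_R
with normalization: pi_P + pi_Q + pi_R = 1.

Using the first 2 balance equations plus normalization, the linear system A*pi = b is:
  [-4/7, 1/7, 1/7] . pi = 0
  [2/7, -2/7, 1/7] . pi = 0
  [1, 1, 1] . pi = 1

Solving yields:
  pi_P = 1/5
  pi_Q = 2/5
  pi_R = 2/5

Verification (pi * P):
  1/5*3/7 + 2/5*1/7 + 2/5*1/7 = 1/5 = pi_P  (ok)
  1/5*2/7 + 2/5*5/7 + 2/5*1/7 = 2/5 = pi_Q  (ok)
  1/5*2/7 + 2/5*1/7 + 2/5*5/7 = 2/5 = pi_R  (ok)

Answer: 1/5 2/5 2/5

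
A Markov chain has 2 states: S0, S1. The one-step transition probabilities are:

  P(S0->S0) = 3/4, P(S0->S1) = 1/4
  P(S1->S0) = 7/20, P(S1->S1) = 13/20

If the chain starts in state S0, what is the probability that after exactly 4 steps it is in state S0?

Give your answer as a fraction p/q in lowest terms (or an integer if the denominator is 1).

Answer: 297/500

Derivation:
Computing P^4 by repeated multiplication:
P^1 =
  S0: [3/4, 1/4]
  S1: [7/20, 13/20]
P^2 =
  S0: [13/20, 7/20]
  S1: [49/100, 51/100]
P^3 =
  S0: [61/100, 39/100]
  S1: [273/500, 227/500]
P^4 =
  S0: [297/500, 203/500]
  S1: [1421/2500, 1079/2500]

(P^4)[S0 -> S0] = 297/500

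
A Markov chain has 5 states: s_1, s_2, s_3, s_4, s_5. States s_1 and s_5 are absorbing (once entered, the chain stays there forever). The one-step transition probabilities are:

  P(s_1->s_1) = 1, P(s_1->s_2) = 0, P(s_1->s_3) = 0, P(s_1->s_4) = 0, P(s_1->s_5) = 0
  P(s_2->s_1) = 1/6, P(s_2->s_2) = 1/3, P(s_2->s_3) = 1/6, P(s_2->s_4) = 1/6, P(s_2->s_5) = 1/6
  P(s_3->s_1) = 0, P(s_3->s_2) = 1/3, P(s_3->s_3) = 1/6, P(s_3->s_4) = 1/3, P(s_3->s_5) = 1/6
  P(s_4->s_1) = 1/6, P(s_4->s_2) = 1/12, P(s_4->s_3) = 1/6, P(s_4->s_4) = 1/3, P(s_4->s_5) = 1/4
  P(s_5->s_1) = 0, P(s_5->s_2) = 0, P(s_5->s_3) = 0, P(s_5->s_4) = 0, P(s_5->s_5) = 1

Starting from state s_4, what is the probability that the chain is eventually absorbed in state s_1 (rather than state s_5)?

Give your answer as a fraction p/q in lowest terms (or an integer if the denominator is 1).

Answer: 5/13

Derivation:
Let a_i = P(absorbed in s_1 | start in state i).
Boundary conditions: a_s_1 = 1, a_s_5 = 0.
For each transient state i, a_i = sum_j P(i->j) * a_j:
  a_s_2 = 1/6*a_s_1 + 1/3*a_s_2 + 1/6*a_s_3 + 1/6*a_s_4 + 1/6*a_s_5
  a_s_3 = 0*a_s_1 + 1/3*a_s_2 + 1/6*a_s_3 + 1/3*a_s_4 + 1/6*a_s_5
  a_s_4 = 1/6*a_s_1 + 1/12*a_s_2 + 1/6*a_s_3 + 1/3*a_s_4 + 1/4*a_s_5

Substituting a_s_1 = 1 and a_s_5 = 0, rearrange to (I - Q) a = r where r[i] = P(i -> s_1):
  [2/3, -1/6, -1/6] . (a_s_2, a_s_3, a_s_4) = 1/6
  [-1/3, 5/6, -1/3] . (a_s_2, a_s_3, a_s_4) = 0
  [-1/12, -1/6, 2/3] . (a_s_2, a_s_3, a_s_4) = 1/6

Solving yields:
  a_s_2 = 50/117
  a_s_3 = 38/117
  a_s_4 = 5/13

Starting state is s_4, so the absorption probability is a_s_4 = 5/13.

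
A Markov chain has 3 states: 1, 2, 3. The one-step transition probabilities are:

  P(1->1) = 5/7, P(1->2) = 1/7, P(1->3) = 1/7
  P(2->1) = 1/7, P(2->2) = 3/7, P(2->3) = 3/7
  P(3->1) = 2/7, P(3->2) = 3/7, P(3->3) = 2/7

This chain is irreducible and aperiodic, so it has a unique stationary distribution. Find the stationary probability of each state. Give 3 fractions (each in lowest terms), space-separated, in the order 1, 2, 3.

The stationary distribution satisfies pi = pi * P, i.e.:
  pi_1 = 5/7*pi_1 + 1/7*pi_2 + 2/7*pi_3
  pi_2 = 1/7*pi_1 + 3/7*pi_2 + 3/7*pi_3
  pi_3 = 1/7*pi_1 + 3/7*pi_2 + 2/7*pi_3
with normalization: pi_1 + pi_2 + pi_3 = 1.

Using the first 2 balance equations plus normalization, the linear system A*pi = b is:
  [-2/7, 1/7, 2/7] . pi = 0
  [1/7, -4/7, 3/7] . pi = 0
  [1, 1, 1] . pi = 1

Solving yields:
  pi_1 = 11/26
  pi_2 = 4/13
  pi_3 = 7/26

Verification (pi * P):
  11/26*5/7 + 4/13*1/7 + 7/26*2/7 = 11/26 = pi_1  (ok)
  11/26*1/7 + 4/13*3/7 + 7/26*3/7 = 4/13 = pi_2  (ok)
  11/26*1/7 + 4/13*3/7 + 7/26*2/7 = 7/26 = pi_3  (ok)

Answer: 11/26 4/13 7/26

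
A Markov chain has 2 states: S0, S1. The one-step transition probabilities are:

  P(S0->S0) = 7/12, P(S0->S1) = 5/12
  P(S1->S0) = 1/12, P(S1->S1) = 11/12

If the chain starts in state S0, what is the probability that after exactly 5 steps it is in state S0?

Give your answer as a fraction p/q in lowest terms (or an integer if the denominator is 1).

Computing P^5 by repeated multiplication:
P^1 =
  S0: [7/12, 5/12]
  S1: [1/12, 11/12]
P^2 =
  S0: [3/8, 5/8]
  S1: [1/8, 7/8]
P^3 =
  S0: [13/48, 35/48]
  S1: [7/48, 41/48]
P^4 =
  S0: [7/32, 25/32]
  S1: [5/32, 27/32]
P^5 =
  S0: [37/192, 155/192]
  S1: [31/192, 161/192]

(P^5)[S0 -> S0] = 37/192

Answer: 37/192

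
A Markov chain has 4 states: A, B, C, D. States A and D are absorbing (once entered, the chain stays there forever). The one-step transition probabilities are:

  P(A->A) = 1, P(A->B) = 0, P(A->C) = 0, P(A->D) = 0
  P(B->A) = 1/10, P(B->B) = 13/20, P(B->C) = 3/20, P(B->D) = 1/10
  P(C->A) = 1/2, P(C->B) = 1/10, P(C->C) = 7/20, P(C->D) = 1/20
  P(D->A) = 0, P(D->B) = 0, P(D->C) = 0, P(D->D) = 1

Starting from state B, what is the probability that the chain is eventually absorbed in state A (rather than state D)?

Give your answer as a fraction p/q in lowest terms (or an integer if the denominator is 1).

Answer: 56/85

Derivation:
Let a_i = P(absorbed in A | start in state i).
Boundary conditions: a_A = 1, a_D = 0.
For each transient state i, a_i = sum_j P(i->j) * a_j:
  a_B = 1/10*a_A + 13/20*a_B + 3/20*a_C + 1/10*a_D
  a_C = 1/2*a_A + 1/10*a_B + 7/20*a_C + 1/20*a_D

Substituting a_A = 1 and a_D = 0, rearrange to (I - Q) a = r where r[i] = P(i -> A):
  [7/20, -3/20] . (a_B, a_C) = 1/10
  [-1/10, 13/20] . (a_B, a_C) = 1/2

Solving yields:
  a_B = 56/85
  a_C = 74/85

Starting state is B, so the absorption probability is a_B = 56/85.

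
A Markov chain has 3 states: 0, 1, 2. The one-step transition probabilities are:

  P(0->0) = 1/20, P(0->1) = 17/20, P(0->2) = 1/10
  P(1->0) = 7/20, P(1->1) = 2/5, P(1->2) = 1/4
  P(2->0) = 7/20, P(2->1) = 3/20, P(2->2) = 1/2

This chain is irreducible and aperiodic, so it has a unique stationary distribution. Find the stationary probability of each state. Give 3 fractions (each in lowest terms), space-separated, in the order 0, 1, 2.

Answer: 7/26 88/195 109/390

Derivation:
The stationary distribution satisfies pi = pi * P, i.e.:
  pi_0 = 1/20*pi_0 + 7/20*pi_1 + 7/20*pi_2
  pi_1 = 17/20*pi_0 + 2/5*pi_1 + 3/20*pi_2
  pi_2 = 1/10*pi_0 + 1/4*pi_1 + 1/2*pi_2
with normalization: pi_0 + pi_1 + pi_2 = 1.

Using the first 2 balance equations plus normalization, the linear system A*pi = b is:
  [-19/20, 7/20, 7/20] . pi = 0
  [17/20, -3/5, 3/20] . pi = 0
  [1, 1, 1] . pi = 1

Solving yields:
  pi_0 = 7/26
  pi_1 = 88/195
  pi_2 = 109/390

Verification (pi * P):
  7/26*1/20 + 88/195*7/20 + 109/390*7/20 = 7/26 = pi_0  (ok)
  7/26*17/20 + 88/195*2/5 + 109/390*3/20 = 88/195 = pi_1  (ok)
  7/26*1/10 + 88/195*1/4 + 109/390*1/2 = 109/390 = pi_2  (ok)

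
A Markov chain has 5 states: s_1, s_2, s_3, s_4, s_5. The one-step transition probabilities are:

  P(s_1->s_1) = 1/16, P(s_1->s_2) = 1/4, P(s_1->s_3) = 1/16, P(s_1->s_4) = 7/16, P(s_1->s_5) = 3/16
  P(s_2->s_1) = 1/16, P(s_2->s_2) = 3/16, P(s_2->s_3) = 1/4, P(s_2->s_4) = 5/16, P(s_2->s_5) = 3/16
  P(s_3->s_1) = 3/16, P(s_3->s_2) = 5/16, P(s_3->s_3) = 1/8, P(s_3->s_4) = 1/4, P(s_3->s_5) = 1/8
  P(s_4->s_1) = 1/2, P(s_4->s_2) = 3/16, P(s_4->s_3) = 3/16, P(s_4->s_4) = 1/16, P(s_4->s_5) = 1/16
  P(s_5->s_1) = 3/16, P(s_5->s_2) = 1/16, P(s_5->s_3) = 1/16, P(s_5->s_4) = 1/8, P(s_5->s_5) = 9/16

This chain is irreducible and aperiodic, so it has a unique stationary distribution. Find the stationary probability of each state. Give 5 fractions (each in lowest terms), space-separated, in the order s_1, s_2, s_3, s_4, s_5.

The stationary distribution satisfies pi = pi * P, i.e.:
  pi_s_1 = 1/16*pi_s_1 + 1/16*pi_s_2 + 3/16*pi_s_3 + 1/2*pi_s_4 + 3/16*pi_s_5
  pi_s_2 = 1/4*pi_s_1 + 3/16*pi_s_2 + 5/16*pi_s_3 + 3/16*pi_s_4 + 1/16*pi_s_5
  pi_s_3 = 1/16*pi_s_1 + 1/4*pi_s_2 + 1/8*pi_s_3 + 3/16*pi_s_4 + 1/16*pi_s_5
  pi_s_4 = 7/16*pi_s_1 + 5/16*pi_s_2 + 1/4*pi_s_3 + 1/16*pi_s_4 + 1/8*pi_s_5
  pi_s_5 = 3/16*pi_s_1 + 3/16*pi_s_2 + 1/8*pi_s_3 + 1/16*pi_s_4 + 9/16*pi_s_5
with normalization: pi_s_1 + pi_s_2 + pi_s_3 + pi_s_4 + pi_s_5 = 1.

Using the first 4 balance equations plus normalization, the linear system A*pi = b is:
  [-15/16, 1/16, 3/16, 1/2, 3/16] . pi = 0
  [1/4, -13/16, 5/16, 3/16, 1/16] . pi = 0
  [1/16, 1/4, -7/8, 3/16, 1/16] . pi = 0
  [7/16, 5/16, 1/4, -15/16, 1/8] . pi = 0
  [1, 1, 1, 1, 1] . pi = 1

Solving yields:
  pi_s_1 = 11189/53483
  pi_s_2 = 10016/53483
  pi_s_3 = 7195/53483
  pi_s_4 = 12197/53483
  pi_s_5 = 12886/53483

Verification (pi * P):
  11189/53483*1/16 + 10016/53483*1/16 + 7195/53483*3/16 + 12197/53483*1/2 + 12886/53483*3/16 = 11189/53483 = pi_s_1  (ok)
  11189/53483*1/4 + 10016/53483*3/16 + 7195/53483*5/16 + 12197/53483*3/16 + 12886/53483*1/16 = 10016/53483 = pi_s_2  (ok)
  11189/53483*1/16 + 10016/53483*1/4 + 7195/53483*1/8 + 12197/53483*3/16 + 12886/53483*1/16 = 7195/53483 = pi_s_3  (ok)
  11189/53483*7/16 + 10016/53483*5/16 + 7195/53483*1/4 + 12197/53483*1/16 + 12886/53483*1/8 = 12197/53483 = pi_s_4  (ok)
  11189/53483*3/16 + 10016/53483*3/16 + 7195/53483*1/8 + 12197/53483*1/16 + 12886/53483*9/16 = 12886/53483 = pi_s_5  (ok)

Answer: 11189/53483 10016/53483 7195/53483 12197/53483 12886/53483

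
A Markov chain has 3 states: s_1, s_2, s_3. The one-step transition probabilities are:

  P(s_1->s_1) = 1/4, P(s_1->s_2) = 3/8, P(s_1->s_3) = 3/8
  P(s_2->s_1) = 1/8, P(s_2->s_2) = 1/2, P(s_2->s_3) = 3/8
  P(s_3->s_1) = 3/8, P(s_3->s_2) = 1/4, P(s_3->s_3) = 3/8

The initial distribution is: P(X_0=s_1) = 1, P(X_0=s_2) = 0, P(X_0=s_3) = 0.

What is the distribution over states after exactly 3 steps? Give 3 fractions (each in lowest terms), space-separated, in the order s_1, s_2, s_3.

Answer: 1/4 3/8 3/8

Derivation:
Propagating the distribution step by step (d_{t+1} = d_t * P):
d_0 = (s_1=1, s_2=0, s_3=0)
  d_1[s_1] = 1*1/4 + 0*1/8 + 0*3/8 = 1/4
  d_1[s_2] = 1*3/8 + 0*1/2 + 0*1/4 = 3/8
  d_1[s_3] = 1*3/8 + 0*3/8 + 0*3/8 = 3/8
d_1 = (s_1=1/4, s_2=3/8, s_3=3/8)
  d_2[s_1] = 1/4*1/4 + 3/8*1/8 + 3/8*3/8 = 1/4
  d_2[s_2] = 1/4*3/8 + 3/8*1/2 + 3/8*1/4 = 3/8
  d_2[s_3] = 1/4*3/8 + 3/8*3/8 + 3/8*3/8 = 3/8
d_2 = (s_1=1/4, s_2=3/8, s_3=3/8)
  d_3[s_1] = 1/4*1/4 + 3/8*1/8 + 3/8*3/8 = 1/4
  d_3[s_2] = 1/4*3/8 + 3/8*1/2 + 3/8*1/4 = 3/8
  d_3[s_3] = 1/4*3/8 + 3/8*3/8 + 3/8*3/8 = 3/8
d_3 = (s_1=1/4, s_2=3/8, s_3=3/8)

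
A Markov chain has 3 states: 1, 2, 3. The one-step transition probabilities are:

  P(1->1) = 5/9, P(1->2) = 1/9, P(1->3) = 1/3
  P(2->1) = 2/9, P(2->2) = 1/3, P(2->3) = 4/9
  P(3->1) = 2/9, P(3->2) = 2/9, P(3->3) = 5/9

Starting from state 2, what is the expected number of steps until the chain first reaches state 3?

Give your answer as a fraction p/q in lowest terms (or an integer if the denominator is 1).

Answer: 27/11

Derivation:
Let h_i = expected steps to first reach 3 from state i.
Boundary: h_3 = 0.
First-step equations for the other states:
  h_1 = 1 + 5/9*h_1 + 1/9*h_2 + 1/3*h_3
  h_2 = 1 + 2/9*h_1 + 1/3*h_2 + 4/9*h_3

Substituting h_3 = 0 and rearranging gives the linear system (I - Q) h = 1:
  [4/9, -1/9] . (h_1, h_2) = 1
  [-2/9, 2/3] . (h_1, h_2) = 1

Solving yields:
  h_1 = 63/22
  h_2 = 27/11

Starting state is 2, so the expected hitting time is h_2 = 27/11.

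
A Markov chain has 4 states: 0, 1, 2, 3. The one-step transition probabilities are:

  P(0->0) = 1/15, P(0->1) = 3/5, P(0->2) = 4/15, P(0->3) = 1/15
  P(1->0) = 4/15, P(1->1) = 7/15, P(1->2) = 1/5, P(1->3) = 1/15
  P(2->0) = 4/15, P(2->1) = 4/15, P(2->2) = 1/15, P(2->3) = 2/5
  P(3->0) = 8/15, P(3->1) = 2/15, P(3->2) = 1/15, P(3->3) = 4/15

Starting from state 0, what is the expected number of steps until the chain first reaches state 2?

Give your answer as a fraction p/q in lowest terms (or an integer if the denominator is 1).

Let h_i = expected steps to first reach 2 from state i.
Boundary: h_2 = 0.
First-step equations for the other states:
  h_0 = 1 + 1/15*h_0 + 3/5*h_1 + 4/15*h_2 + 1/15*h_3
  h_1 = 1 + 4/15*h_0 + 7/15*h_1 + 1/5*h_2 + 1/15*h_3
  h_3 = 1 + 8/15*h_0 + 2/15*h_1 + 1/15*h_2 + 4/15*h_3

Substituting h_2 = 0 and rearranging gives the linear system (I - Q) h = 1:
  [14/15, -3/5, -1/15] . (h_0, h_1, h_3) = 1
  [-4/15, 8/15, -1/15] . (h_0, h_1, h_3) = 1
  [-8/15, -2/15, 11/15] . (h_0, h_1, h_3) = 1

Solving yields:
  h_0 = 765/166
  h_1 = 405/83
  h_3 = 465/83

Starting state is 0, so the expected hitting time is h_0 = 765/166.

Answer: 765/166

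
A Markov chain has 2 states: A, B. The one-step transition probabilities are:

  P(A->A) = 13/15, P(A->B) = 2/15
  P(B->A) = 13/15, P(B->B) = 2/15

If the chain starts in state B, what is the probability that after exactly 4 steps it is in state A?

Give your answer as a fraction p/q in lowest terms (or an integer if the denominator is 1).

Computing P^4 by repeated multiplication:
P^1 =
  A: [13/15, 2/15]
  B: [13/15, 2/15]
P^2 =
  A: [13/15, 2/15]
  B: [13/15, 2/15]
P^3 =
  A: [13/15, 2/15]
  B: [13/15, 2/15]
P^4 =
  A: [13/15, 2/15]
  B: [13/15, 2/15]

(P^4)[B -> A] = 13/15

Answer: 13/15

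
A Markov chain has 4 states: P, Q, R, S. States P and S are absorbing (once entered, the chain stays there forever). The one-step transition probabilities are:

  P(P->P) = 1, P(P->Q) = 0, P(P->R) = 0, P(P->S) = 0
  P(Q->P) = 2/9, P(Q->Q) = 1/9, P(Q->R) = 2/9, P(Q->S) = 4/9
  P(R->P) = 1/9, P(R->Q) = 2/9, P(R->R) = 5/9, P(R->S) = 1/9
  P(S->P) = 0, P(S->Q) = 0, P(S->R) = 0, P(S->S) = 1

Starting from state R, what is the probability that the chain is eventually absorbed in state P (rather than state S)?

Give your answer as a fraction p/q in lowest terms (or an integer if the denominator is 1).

Let a_i = P(absorbed in P | start in state i).
Boundary conditions: a_P = 1, a_S = 0.
For each transient state i, a_i = sum_j P(i->j) * a_j:
  a_Q = 2/9*a_P + 1/9*a_Q + 2/9*a_R + 4/9*a_S
  a_R = 1/9*a_P + 2/9*a_Q + 5/9*a_R + 1/9*a_S

Substituting a_P = 1 and a_S = 0, rearrange to (I - Q) a = r where r[i] = P(i -> P):
  [8/9, -2/9] . (a_Q, a_R) = 2/9
  [-2/9, 4/9] . (a_Q, a_R) = 1/9

Solving yields:
  a_Q = 5/14
  a_R = 3/7

Starting state is R, so the absorption probability is a_R = 3/7.

Answer: 3/7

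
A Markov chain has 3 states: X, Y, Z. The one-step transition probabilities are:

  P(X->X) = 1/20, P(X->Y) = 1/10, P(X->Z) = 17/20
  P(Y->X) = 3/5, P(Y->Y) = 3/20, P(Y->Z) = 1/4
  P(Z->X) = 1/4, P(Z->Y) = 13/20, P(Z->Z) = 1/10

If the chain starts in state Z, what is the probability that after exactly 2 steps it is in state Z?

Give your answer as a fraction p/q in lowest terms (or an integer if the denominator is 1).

Computing P^2 by repeated multiplication:
P^1 =
  X: [1/20, 1/10, 17/20]
  Y: [3/5, 3/20, 1/4]
  Z: [1/4, 13/20, 1/10]
P^2 =
  X: [11/40, 229/400, 61/400]
  Y: [73/400, 49/200, 229/400]
  Z: [171/400, 3/16, 77/200]

(P^2)[Z -> Z] = 77/200

Answer: 77/200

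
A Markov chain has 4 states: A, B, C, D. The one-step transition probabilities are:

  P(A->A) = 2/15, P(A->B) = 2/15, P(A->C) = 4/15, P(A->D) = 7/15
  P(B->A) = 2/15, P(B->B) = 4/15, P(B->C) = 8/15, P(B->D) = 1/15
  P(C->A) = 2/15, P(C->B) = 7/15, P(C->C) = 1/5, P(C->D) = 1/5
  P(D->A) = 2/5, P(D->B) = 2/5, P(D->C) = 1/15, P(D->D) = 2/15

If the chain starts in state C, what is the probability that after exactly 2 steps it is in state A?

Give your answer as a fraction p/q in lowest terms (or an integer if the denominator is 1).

Answer: 14/75

Derivation:
Computing P^2 by repeated multiplication:
P^1 =
  A: [2/15, 2/15, 4/15, 7/15]
  B: [2/15, 4/15, 8/15, 1/15]
  C: [2/15, 7/15, 1/5, 1/5]
  D: [2/5, 2/5, 1/15, 2/15]
P^2 =
  A: [58/225, 82/225, 43/225, 14/75]
  B: [34/225, 82/225, 13/45, 44/225]
  C: [14/75, 71/225, 76/225, 4/25]
  D: [38/225, 11/45, 77/225, 11/45]

(P^2)[C -> A] = 14/75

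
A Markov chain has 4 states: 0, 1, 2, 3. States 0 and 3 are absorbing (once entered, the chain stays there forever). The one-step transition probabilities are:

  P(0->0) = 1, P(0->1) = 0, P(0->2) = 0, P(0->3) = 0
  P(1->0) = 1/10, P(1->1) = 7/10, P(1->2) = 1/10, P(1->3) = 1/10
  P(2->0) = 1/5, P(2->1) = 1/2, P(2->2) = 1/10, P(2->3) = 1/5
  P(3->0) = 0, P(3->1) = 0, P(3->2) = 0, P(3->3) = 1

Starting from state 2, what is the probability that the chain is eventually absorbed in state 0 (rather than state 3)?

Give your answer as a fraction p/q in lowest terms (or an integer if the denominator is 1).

Answer: 1/2

Derivation:
Let a_i = P(absorbed in 0 | start in state i).
Boundary conditions: a_0 = 1, a_3 = 0.
For each transient state i, a_i = sum_j P(i->j) * a_j:
  a_1 = 1/10*a_0 + 7/10*a_1 + 1/10*a_2 + 1/10*a_3
  a_2 = 1/5*a_0 + 1/2*a_1 + 1/10*a_2 + 1/5*a_3

Substituting a_0 = 1 and a_3 = 0, rearrange to (I - Q) a = r where r[i] = P(i -> 0):
  [3/10, -1/10] . (a_1, a_2) = 1/10
  [-1/2, 9/10] . (a_1, a_2) = 1/5

Solving yields:
  a_1 = 1/2
  a_2 = 1/2

Starting state is 2, so the absorption probability is a_2 = 1/2.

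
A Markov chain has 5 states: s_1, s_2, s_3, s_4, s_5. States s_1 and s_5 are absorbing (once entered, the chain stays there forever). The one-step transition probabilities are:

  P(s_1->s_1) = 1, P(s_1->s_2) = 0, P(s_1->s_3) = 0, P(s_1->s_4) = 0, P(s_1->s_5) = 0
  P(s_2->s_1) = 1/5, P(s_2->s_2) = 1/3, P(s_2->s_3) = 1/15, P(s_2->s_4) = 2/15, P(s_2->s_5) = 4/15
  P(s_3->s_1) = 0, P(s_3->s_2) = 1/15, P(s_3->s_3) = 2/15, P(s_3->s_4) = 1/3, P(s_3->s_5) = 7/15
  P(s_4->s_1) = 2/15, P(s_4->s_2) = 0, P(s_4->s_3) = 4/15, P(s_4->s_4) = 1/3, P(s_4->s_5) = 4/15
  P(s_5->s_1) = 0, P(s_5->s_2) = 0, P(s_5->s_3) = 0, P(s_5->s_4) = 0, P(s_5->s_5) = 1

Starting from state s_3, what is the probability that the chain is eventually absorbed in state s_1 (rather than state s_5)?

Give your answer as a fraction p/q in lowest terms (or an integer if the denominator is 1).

Let a_i = P(absorbed in s_1 | start in state i).
Boundary conditions: a_s_1 = 1, a_s_5 = 0.
For each transient state i, a_i = sum_j P(i->j) * a_j:
  a_s_2 = 1/5*a_s_1 + 1/3*a_s_2 + 1/15*a_s_3 + 2/15*a_s_4 + 4/15*a_s_5
  a_s_3 = 0*a_s_1 + 1/15*a_s_2 + 2/15*a_s_3 + 1/3*a_s_4 + 7/15*a_s_5
  a_s_4 = 2/15*a_s_1 + 0*a_s_2 + 4/15*a_s_3 + 1/3*a_s_4 + 4/15*a_s_5

Substituting a_s_1 = 1 and a_s_5 = 0, rearrange to (I - Q) a = r where r[i] = P(i -> s_1):
  [2/3, -1/15, -2/15] . (a_s_2, a_s_3, a_s_4) = 1/5
  [-1/15, 13/15, -1/3] . (a_s_2, a_s_3, a_s_4) = 0
  [0, -4/15, 2/3] . (a_s_2, a_s_3, a_s_4) = 2/15

Solving yields:
  a_s_2 = 196/541
  a_s_3 = 67/541
  a_s_4 = 135/541

Starting state is s_3, so the absorption probability is a_s_3 = 67/541.

Answer: 67/541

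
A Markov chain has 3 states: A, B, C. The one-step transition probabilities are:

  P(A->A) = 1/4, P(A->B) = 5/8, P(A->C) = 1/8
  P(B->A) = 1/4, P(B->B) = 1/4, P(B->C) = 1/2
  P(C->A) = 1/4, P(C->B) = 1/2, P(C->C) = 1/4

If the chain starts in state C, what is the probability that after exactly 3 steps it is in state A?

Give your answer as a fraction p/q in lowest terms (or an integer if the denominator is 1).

Computing P^3 by repeated multiplication:
P^1 =
  A: [1/4, 5/8, 1/8]
  B: [1/4, 1/4, 1/2]
  C: [1/4, 1/2, 1/4]
P^2 =
  A: [1/4, 3/8, 3/8]
  B: [1/4, 15/32, 9/32]
  C: [1/4, 13/32, 11/32]
P^3 =
  A: [1/4, 7/16, 5/16]
  B: [1/4, 53/128, 43/128]
  C: [1/4, 55/128, 41/128]

(P^3)[C -> A] = 1/4

Answer: 1/4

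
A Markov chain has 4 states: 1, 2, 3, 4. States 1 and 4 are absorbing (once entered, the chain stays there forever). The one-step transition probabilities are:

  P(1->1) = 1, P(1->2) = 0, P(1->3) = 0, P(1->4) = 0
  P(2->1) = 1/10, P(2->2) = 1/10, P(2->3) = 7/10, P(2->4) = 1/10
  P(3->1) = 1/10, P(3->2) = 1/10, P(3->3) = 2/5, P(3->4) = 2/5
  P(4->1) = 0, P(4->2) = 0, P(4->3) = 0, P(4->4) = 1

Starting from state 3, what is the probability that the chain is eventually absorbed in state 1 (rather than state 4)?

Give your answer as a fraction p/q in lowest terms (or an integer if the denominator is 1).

Answer: 10/47

Derivation:
Let a_i = P(absorbed in 1 | start in state i).
Boundary conditions: a_1 = 1, a_4 = 0.
For each transient state i, a_i = sum_j P(i->j) * a_j:
  a_2 = 1/10*a_1 + 1/10*a_2 + 7/10*a_3 + 1/10*a_4
  a_3 = 1/10*a_1 + 1/10*a_2 + 2/5*a_3 + 2/5*a_4

Substituting a_1 = 1 and a_4 = 0, rearrange to (I - Q) a = r where r[i] = P(i -> 1):
  [9/10, -7/10] . (a_2, a_3) = 1/10
  [-1/10, 3/5] . (a_2, a_3) = 1/10

Solving yields:
  a_2 = 13/47
  a_3 = 10/47

Starting state is 3, so the absorption probability is a_3 = 10/47.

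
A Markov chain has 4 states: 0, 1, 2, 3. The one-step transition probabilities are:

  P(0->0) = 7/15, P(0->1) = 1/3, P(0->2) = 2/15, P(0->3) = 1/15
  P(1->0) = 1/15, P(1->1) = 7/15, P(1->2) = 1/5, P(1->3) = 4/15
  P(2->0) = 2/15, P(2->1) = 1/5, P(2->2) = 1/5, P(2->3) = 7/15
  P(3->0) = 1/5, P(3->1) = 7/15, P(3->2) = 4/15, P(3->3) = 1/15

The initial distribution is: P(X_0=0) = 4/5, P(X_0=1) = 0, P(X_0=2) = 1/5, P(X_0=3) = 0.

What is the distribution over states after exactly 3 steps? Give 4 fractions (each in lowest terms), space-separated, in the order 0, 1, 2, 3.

Propagating the distribution step by step (d_{t+1} = d_t * P):
d_0 = (0=4/5, 1=0, 2=1/5, 3=0)
  d_1[0] = 4/5*7/15 + 0*1/15 + 1/5*2/15 + 0*1/5 = 2/5
  d_1[1] = 4/5*1/3 + 0*7/15 + 1/5*1/5 + 0*7/15 = 23/75
  d_1[2] = 4/5*2/15 + 0*1/5 + 1/5*1/5 + 0*4/15 = 11/75
  d_1[3] = 4/5*1/15 + 0*4/15 + 1/5*7/15 + 0*1/15 = 11/75
d_1 = (0=2/5, 1=23/75, 2=11/75, 3=11/75)
  d_2[0] = 2/5*7/15 + 23/75*1/15 + 11/75*2/15 + 11/75*1/5 = 32/125
  d_2[1] = 2/5*1/3 + 23/75*7/15 + 11/75*1/5 + 11/75*7/15 = 421/1125
  d_2[2] = 2/5*2/15 + 23/75*1/5 + 11/75*1/5 + 11/75*4/15 = 206/1125
  d_2[3] = 2/5*1/15 + 23/75*4/15 + 11/75*7/15 + 11/75*1/15 = 14/75
d_2 = (0=32/125, 1=421/1125, 2=206/1125, 3=14/75)
  d_3[0] = 32/125*7/15 + 421/1125*1/15 + 206/1125*2/15 + 14/75*1/5 = 3479/16875
  d_3[1] = 32/125*1/3 + 421/1125*7/15 + 206/1125*1/5 + 14/75*7/15 = 259/675
  d_3[2] = 32/125*2/15 + 421/1125*1/5 + 206/1125*1/5 + 14/75*4/15 = 1099/5625
  d_3[3] = 32/125*1/15 + 421/1125*4/15 + 206/1125*7/15 + 14/75*1/15 = 1208/5625
d_3 = (0=3479/16875, 1=259/675, 2=1099/5625, 3=1208/5625)

Answer: 3479/16875 259/675 1099/5625 1208/5625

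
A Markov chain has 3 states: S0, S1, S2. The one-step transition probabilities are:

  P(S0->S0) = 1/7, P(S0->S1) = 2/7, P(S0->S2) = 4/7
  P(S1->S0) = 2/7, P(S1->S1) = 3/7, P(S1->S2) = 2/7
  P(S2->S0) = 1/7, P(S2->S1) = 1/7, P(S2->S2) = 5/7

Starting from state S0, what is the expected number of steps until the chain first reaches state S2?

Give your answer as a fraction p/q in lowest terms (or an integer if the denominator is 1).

Answer: 21/10

Derivation:
Let h_i = expected steps to first reach S2 from state i.
Boundary: h_S2 = 0.
First-step equations for the other states:
  h_S0 = 1 + 1/7*h_S0 + 2/7*h_S1 + 4/7*h_S2
  h_S1 = 1 + 2/7*h_S0 + 3/7*h_S1 + 2/7*h_S2

Substituting h_S2 = 0 and rearranging gives the linear system (I - Q) h = 1:
  [6/7, -2/7] . (h_S0, h_S1) = 1
  [-2/7, 4/7] . (h_S0, h_S1) = 1

Solving yields:
  h_S0 = 21/10
  h_S1 = 14/5

Starting state is S0, so the expected hitting time is h_S0 = 21/10.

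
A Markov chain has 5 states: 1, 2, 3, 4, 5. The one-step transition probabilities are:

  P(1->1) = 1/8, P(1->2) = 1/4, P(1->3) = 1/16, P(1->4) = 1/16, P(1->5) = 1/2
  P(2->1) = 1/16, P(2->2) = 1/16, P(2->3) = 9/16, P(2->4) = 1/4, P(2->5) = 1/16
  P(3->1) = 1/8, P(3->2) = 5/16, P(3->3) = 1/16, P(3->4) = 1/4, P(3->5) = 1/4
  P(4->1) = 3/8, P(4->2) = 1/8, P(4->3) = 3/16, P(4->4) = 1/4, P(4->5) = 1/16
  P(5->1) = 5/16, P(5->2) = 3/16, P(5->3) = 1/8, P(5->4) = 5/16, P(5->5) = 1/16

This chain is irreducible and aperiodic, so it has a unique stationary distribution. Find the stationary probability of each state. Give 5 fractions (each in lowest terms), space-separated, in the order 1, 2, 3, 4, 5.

Answer: 19631/95979 5995/31993 6268/31993 21446/95979 18113/95979

Derivation:
The stationary distribution satisfies pi = pi * P, i.e.:
  pi_1 = 1/8*pi_1 + 1/16*pi_2 + 1/8*pi_3 + 3/8*pi_4 + 5/16*pi_5
  pi_2 = 1/4*pi_1 + 1/16*pi_2 + 5/16*pi_3 + 1/8*pi_4 + 3/16*pi_5
  pi_3 = 1/16*pi_1 + 9/16*pi_2 + 1/16*pi_3 + 3/16*pi_4 + 1/8*pi_5
  pi_4 = 1/16*pi_1 + 1/4*pi_2 + 1/4*pi_3 + 1/4*pi_4 + 5/16*pi_5
  pi_5 = 1/2*pi_1 + 1/16*pi_2 + 1/4*pi_3 + 1/16*pi_4 + 1/16*pi_5
with normalization: pi_1 + pi_2 + pi_3 + pi_4 + pi_5 = 1.

Using the first 4 balance equations plus normalization, the linear system A*pi = b is:
  [-7/8, 1/16, 1/8, 3/8, 5/16] . pi = 0
  [1/4, -15/16, 5/16, 1/8, 3/16] . pi = 0
  [1/16, 9/16, -15/16, 3/16, 1/8] . pi = 0
  [1/16, 1/4, 1/4, -3/4, 5/16] . pi = 0
  [1, 1, 1, 1, 1] . pi = 1

Solving yields:
  pi_1 = 19631/95979
  pi_2 = 5995/31993
  pi_3 = 6268/31993
  pi_4 = 21446/95979
  pi_5 = 18113/95979

Verification (pi * P):
  19631/95979*1/8 + 5995/31993*1/16 + 6268/31993*1/8 + 21446/95979*3/8 + 18113/95979*5/16 = 19631/95979 = pi_1  (ok)
  19631/95979*1/4 + 5995/31993*1/16 + 6268/31993*5/16 + 21446/95979*1/8 + 18113/95979*3/16 = 5995/31993 = pi_2  (ok)
  19631/95979*1/16 + 5995/31993*9/16 + 6268/31993*1/16 + 21446/95979*3/16 + 18113/95979*1/8 = 6268/31993 = pi_3  (ok)
  19631/95979*1/16 + 5995/31993*1/4 + 6268/31993*1/4 + 21446/95979*1/4 + 18113/95979*5/16 = 21446/95979 = pi_4  (ok)
  19631/95979*1/2 + 5995/31993*1/16 + 6268/31993*1/4 + 21446/95979*1/16 + 18113/95979*1/16 = 18113/95979 = pi_5  (ok)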